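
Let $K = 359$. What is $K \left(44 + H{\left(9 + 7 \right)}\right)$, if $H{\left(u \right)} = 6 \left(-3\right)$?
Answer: $9334$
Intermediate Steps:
$H{\left(u \right)} = -18$
$K \left(44 + H{\left(9 + 7 \right)}\right) = 359 \left(44 - 18\right) = 359 \cdot 26 = 9334$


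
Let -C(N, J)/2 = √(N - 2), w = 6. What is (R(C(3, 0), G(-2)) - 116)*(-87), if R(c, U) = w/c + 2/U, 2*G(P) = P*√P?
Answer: 10353 - 87*I*√2 ≈ 10353.0 - 123.04*I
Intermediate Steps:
C(N, J) = -2*√(-2 + N) (C(N, J) = -2*√(N - 2) = -2*√(-2 + N))
G(P) = P^(3/2)/2 (G(P) = (P*√P)/2 = P^(3/2)/2)
R(c, U) = 2/U + 6/c (R(c, U) = 6/c + 2/U = 2/U + 6/c)
(R(C(3, 0), G(-2)) - 116)*(-87) = ((2/(((-2)^(3/2)/2)) + 6/((-2*√(-2 + 3)))) - 116)*(-87) = ((2/(((-2*I*√2)/2)) + 6/((-2*√1))) - 116)*(-87) = ((2/((-I*√2)) + 6/((-2*1))) - 116)*(-87) = ((2*(I*√2/2) + 6/(-2)) - 116)*(-87) = ((I*√2 + 6*(-½)) - 116)*(-87) = ((I*√2 - 3) - 116)*(-87) = ((-3 + I*√2) - 116)*(-87) = (-119 + I*√2)*(-87) = 10353 - 87*I*√2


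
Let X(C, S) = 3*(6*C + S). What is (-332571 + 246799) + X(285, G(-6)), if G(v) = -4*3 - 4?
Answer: -80690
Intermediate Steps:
G(v) = -16 (G(v) = -12 - 4 = -16)
X(C, S) = 3*S + 18*C (X(C, S) = 3*(S + 6*C) = 3*S + 18*C)
(-332571 + 246799) + X(285, G(-6)) = (-332571 + 246799) + (3*(-16) + 18*285) = -85772 + (-48 + 5130) = -85772 + 5082 = -80690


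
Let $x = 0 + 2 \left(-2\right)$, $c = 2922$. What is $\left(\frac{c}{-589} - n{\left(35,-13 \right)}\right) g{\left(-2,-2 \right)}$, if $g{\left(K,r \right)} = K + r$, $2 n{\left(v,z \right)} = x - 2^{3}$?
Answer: $- \frac{2448}{589} \approx -4.1562$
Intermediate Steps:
$x = -4$ ($x = 0 - 4 = -4$)
$n{\left(v,z \right)} = -6$ ($n{\left(v,z \right)} = \frac{-4 - 2^{3}}{2} = \frac{-4 - 8}{2} = \frac{1}{2} \left(-12\right) = -6$)
$\left(\frac{c}{-589} - n{\left(35,-13 \right)}\right) g{\left(-2,-2 \right)} = \left(\frac{2922}{-589} - -6\right) \left(-2 - 2\right) = \left(2922 \left(- \frac{1}{589}\right) + 6\right) \left(-4\right) = \left(- \frac{2922}{589} + 6\right) \left(-4\right) = \frac{612}{589} \left(-4\right) = - \frac{2448}{589}$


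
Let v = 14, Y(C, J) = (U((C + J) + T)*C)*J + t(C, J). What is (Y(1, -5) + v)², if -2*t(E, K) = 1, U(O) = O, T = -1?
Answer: 5929/4 ≈ 1482.3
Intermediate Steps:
t(E, K) = -½ (t(E, K) = -½*1 = -½)
Y(C, J) = -½ + C*J*(-1 + C + J) (Y(C, J) = (((C + J) - 1)*C)*J - ½ = ((-1 + C + J)*C)*J - ½ = (C*(-1 + C + J))*J - ½ = C*J*(-1 + C + J) - ½ = -½ + C*J*(-1 + C + J))
(Y(1, -5) + v)² = ((-½ + 1*(-5)*(-1 + 1 - 5)) + 14)² = ((-½ + 1*(-5)*(-5)) + 14)² = ((-½ + 25) + 14)² = (49/2 + 14)² = (77/2)² = 5929/4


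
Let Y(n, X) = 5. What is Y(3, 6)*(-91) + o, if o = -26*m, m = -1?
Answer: -429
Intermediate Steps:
o = 26 (o = -26*(-1) = 26)
Y(3, 6)*(-91) + o = 5*(-91) + 26 = -455 + 26 = -429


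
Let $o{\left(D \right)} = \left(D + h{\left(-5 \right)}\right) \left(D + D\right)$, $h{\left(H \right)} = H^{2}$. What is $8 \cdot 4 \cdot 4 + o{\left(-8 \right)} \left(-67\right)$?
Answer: $18352$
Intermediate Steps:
$o{\left(D \right)} = 2 D \left(25 + D\right)$ ($o{\left(D \right)} = \left(D + \left(-5\right)^{2}\right) \left(D + D\right) = \left(D + 25\right) 2 D = \left(25 + D\right) 2 D = 2 D \left(25 + D\right)$)
$8 \cdot 4 \cdot 4 + o{\left(-8 \right)} \left(-67\right) = 8 \cdot 4 \cdot 4 + 2 \left(-8\right) \left(25 - 8\right) \left(-67\right) = 32 \cdot 4 + 2 \left(-8\right) 17 \left(-67\right) = 128 - -18224 = 128 + 18224 = 18352$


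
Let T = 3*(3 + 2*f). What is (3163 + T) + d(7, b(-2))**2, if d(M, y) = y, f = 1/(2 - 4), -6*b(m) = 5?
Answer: 114109/36 ≈ 3169.7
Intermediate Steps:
b(m) = -5/6 (b(m) = -1/6*5 = -5/6)
f = -1/2 (f = 1/(-2) = -1/2 ≈ -0.50000)
T = 6 (T = 3*(3 + 2*(-1/2)) = 3*(3 - 1) = 3*2 = 6)
(3163 + T) + d(7, b(-2))**2 = (3163 + 6) + (-5/6)**2 = 3169 + 25/36 = 114109/36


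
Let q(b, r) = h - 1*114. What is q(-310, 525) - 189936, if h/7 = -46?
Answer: -190372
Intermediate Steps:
h = -322 (h = 7*(-46) = -322)
q(b, r) = -436 (q(b, r) = -322 - 1*114 = -322 - 114 = -436)
q(-310, 525) - 189936 = -436 - 189936 = -190372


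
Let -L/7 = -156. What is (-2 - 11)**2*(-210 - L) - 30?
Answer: -220068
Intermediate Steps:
L = 1092 (L = -7*(-156) = 1092)
(-2 - 11)**2*(-210 - L) - 30 = (-2 - 11)**2*(-210 - 1*1092) - 30 = (-13)**2*(-210 - 1092) - 30 = 169*(-1302) - 30 = -220038 - 30 = -220068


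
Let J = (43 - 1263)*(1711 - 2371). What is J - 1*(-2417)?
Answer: 807617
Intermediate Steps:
J = 805200 (J = -1220*(-660) = 805200)
J - 1*(-2417) = 805200 - 1*(-2417) = 805200 + 2417 = 807617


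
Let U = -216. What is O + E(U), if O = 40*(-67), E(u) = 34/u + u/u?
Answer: -289349/108 ≈ -2679.2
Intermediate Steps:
E(u) = 1 + 34/u (E(u) = 34/u + 1 = 1 + 34/u)
O = -2680
O + E(U) = -2680 + (34 - 216)/(-216) = -2680 - 1/216*(-182) = -2680 + 91/108 = -289349/108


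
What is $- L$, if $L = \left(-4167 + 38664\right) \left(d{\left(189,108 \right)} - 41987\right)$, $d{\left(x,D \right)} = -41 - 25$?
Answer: $1450702341$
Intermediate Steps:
$d{\left(x,D \right)} = -66$ ($d{\left(x,D \right)} = -41 - 25 = -66$)
$L = -1450702341$ ($L = \left(-4167 + 38664\right) \left(-66 - 41987\right) = 34497 \left(-42053\right) = -1450702341$)
$- L = \left(-1\right) \left(-1450702341\right) = 1450702341$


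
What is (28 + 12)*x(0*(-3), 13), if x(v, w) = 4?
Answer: 160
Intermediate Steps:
(28 + 12)*x(0*(-3), 13) = (28 + 12)*4 = 40*4 = 160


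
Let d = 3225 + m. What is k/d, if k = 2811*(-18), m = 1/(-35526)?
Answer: -1797544548/114571349 ≈ -15.689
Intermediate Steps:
m = -1/35526 ≈ -2.8148e-5
k = -50598
d = 114571349/35526 (d = 3225 - 1/35526 = 114571349/35526 ≈ 3225.0)
k/d = -50598/114571349/35526 = -50598*35526/114571349 = -1797544548/114571349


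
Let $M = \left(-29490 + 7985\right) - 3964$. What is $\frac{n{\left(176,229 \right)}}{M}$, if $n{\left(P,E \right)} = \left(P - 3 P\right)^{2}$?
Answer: $- \frac{123904}{25469} \approx -4.8649$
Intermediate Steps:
$n{\left(P,E \right)} = 4 P^{2}$ ($n{\left(P,E \right)} = \left(- 2 P\right)^{2} = 4 P^{2}$)
$M = -25469$ ($M = -21505 - 3964 = -25469$)
$\frac{n{\left(176,229 \right)}}{M} = \frac{4 \cdot 176^{2}}{-25469} = 4 \cdot 30976 \left(- \frac{1}{25469}\right) = 123904 \left(- \frac{1}{25469}\right) = - \frac{123904}{25469}$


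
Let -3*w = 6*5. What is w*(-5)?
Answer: 50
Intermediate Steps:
w = -10 (w = -2*5 = -⅓*30 = -10)
w*(-5) = -10*(-5) = 50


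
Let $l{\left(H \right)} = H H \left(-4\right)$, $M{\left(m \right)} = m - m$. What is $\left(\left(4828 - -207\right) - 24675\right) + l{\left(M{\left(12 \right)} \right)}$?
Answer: $-19640$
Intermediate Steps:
$M{\left(m \right)} = 0$
$l{\left(H \right)} = - 4 H^{2}$ ($l{\left(H \right)} = H^{2} \left(-4\right) = - 4 H^{2}$)
$\left(\left(4828 - -207\right) - 24675\right) + l{\left(M{\left(12 \right)} \right)} = \left(\left(4828 - -207\right) - 24675\right) - 4 \cdot 0^{2} = \left(\left(4828 + 207\right) - 24675\right) - 0 = \left(5035 - 24675\right) + 0 = -19640 + 0 = -19640$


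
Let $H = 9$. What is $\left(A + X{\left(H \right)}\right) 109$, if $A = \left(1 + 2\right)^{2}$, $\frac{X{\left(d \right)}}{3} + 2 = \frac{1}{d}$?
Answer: $\frac{1090}{3} \approx 363.33$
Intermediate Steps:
$X{\left(d \right)} = -6 + \frac{3}{d}$
$A = 9$ ($A = 3^{2} = 9$)
$\left(A + X{\left(H \right)}\right) 109 = \left(9 - \left(6 - \frac{3}{9}\right)\right) 109 = \left(9 + \left(-6 + 3 \cdot \frac{1}{9}\right)\right) 109 = \left(9 + \left(-6 + \frac{1}{3}\right)\right) 109 = \left(9 - \frac{17}{3}\right) 109 = \frac{10}{3} \cdot 109 = \frac{1090}{3}$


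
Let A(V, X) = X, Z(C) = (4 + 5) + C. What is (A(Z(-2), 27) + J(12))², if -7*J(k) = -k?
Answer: 40401/49 ≈ 824.51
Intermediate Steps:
Z(C) = 9 + C
J(k) = k/7 (J(k) = -(-1)*k/7 = k/7)
(A(Z(-2), 27) + J(12))² = (27 + (⅐)*12)² = (27 + 12/7)² = (201/7)² = 40401/49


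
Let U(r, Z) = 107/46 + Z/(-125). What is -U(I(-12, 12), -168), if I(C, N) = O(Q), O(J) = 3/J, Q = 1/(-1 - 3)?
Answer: -21103/5750 ≈ -3.6701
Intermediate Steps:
Q = -1/4 (Q = 1/(-4) = -1/4 ≈ -0.25000)
I(C, N) = -12 (I(C, N) = 3/(-1/4) = 3*(-4) = -12)
U(r, Z) = 107/46 - Z/125 (U(r, Z) = 107*(1/46) + Z*(-1/125) = 107/46 - Z/125)
-U(I(-12, 12), -168) = -(107/46 - 1/125*(-168)) = -(107/46 + 168/125) = -1*21103/5750 = -21103/5750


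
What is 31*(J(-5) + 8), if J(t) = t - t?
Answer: 248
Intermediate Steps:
J(t) = 0
31*(J(-5) + 8) = 31*(0 + 8) = 31*8 = 248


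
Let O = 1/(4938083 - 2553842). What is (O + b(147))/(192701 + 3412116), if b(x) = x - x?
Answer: 1/8594752488897 ≈ 1.1635e-13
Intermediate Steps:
b(x) = 0
O = 1/2384241 ≈ 4.1942e-7
(O + b(147))/(192701 + 3412116) = (1/2384241 + 0)/(192701 + 3412116) = (1/2384241)/3604817 = (1/2384241)*(1/3604817) = 1/8594752488897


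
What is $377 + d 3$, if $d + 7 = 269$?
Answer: $1163$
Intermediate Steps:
$d = 262$ ($d = -7 + 269 = 262$)
$377 + d 3 = 377 + 262 \cdot 3 = 377 + 786 = 1163$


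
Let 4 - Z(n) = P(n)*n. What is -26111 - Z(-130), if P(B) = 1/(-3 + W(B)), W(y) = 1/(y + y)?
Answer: -20362015/781 ≈ -26072.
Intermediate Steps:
W(y) = 1/(2*y)
P(B) = 1/(-3 + 1/(2*B))
Z(n) = 4 + 2*n²/(-1 + 6*n) (Z(n) = 4 - (-2*n/(-1 + 6*n))*n = 4 - (-2)*n²/(-1 + 6*n) = 4 + 2*n²/(-1 + 6*n))
-26111 - Z(-130) = -26111 - 2*(-2 + (-130)² + 12*(-130))/(-1 + 6*(-130)) = -26111 - 2*(-2 + 16900 - 1560)/(-1 - 780) = -26111 - 2*15338/(-781) = -26111 - 2*(-1)*15338/781 = -26111 - 1*(-30676/781) = -26111 + 30676/781 = -20362015/781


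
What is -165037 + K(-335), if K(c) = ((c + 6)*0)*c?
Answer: -165037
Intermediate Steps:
K(c) = 0 (K(c) = ((6 + c)*0)*c = 0*c = 0)
-165037 + K(-335) = -165037 + 0 = -165037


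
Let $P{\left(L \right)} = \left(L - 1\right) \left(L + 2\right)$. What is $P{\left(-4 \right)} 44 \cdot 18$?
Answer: $7920$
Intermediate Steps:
$P{\left(L \right)} = \left(-1 + L\right) \left(2 + L\right)$
$P{\left(-4 \right)} 44 \cdot 18 = \left(-2 - 4 + \left(-4\right)^{2}\right) 44 \cdot 18 = \left(-2 - 4 + 16\right) 44 \cdot 18 = 10 \cdot 44 \cdot 18 = 440 \cdot 18 = 7920$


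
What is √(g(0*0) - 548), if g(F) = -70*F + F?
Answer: 2*I*√137 ≈ 23.409*I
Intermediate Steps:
g(F) = -69*F
√(g(0*0) - 548) = √(-0*0 - 548) = √(-69*0 - 548) = √(0 - 548) = √(-548) = 2*I*√137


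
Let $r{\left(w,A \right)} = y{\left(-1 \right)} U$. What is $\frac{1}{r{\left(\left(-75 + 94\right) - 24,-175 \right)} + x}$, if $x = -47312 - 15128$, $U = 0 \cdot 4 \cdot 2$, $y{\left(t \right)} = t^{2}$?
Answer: $- \frac{1}{62440} \approx -1.6015 \cdot 10^{-5}$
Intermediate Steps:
$U = 0$ ($U = 0 \cdot 2 = 0$)
$x = -62440$ ($x = -47312 - 15128 = -62440$)
$r{\left(w,A \right)} = 0$ ($r{\left(w,A \right)} = \left(-1\right)^{2} \cdot 0 = 1 \cdot 0 = 0$)
$\frac{1}{r{\left(\left(-75 + 94\right) - 24,-175 \right)} + x} = \frac{1}{0 - 62440} = \frac{1}{-62440} = - \frac{1}{62440}$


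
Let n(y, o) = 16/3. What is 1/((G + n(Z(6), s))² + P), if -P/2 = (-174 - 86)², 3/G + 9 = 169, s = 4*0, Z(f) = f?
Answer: -230400/31143480239 ≈ -7.3980e-6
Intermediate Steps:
s = 0
n(y, o) = 16/3 (n(y, o) = 16*(⅓) = 16/3)
G = 3/160 (G = 3/(-9 + 169) = 3/160 ≈ 0.018750)
P = -135200 (P = -2*(-174 - 86)² = -2*(-260)² = -2*67600 = -135200)
1/((G + n(Z(6), s))² + P) = 1/((3/160 + 16/3)² - 135200) = 1/((2569/480)² - 135200) = 1/(6599761/230400 - 135200) = 1/(-31143480239/230400) = -230400/31143480239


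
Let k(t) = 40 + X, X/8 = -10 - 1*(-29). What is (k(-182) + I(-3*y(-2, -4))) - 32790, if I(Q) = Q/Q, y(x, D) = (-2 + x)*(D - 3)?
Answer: -32597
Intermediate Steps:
y(x, D) = (-3 + D)*(-2 + x) (y(x, D) = (-2 + x)*(-3 + D) = (-3 + D)*(-2 + x))
X = 152 (X = 8*(-10 - 1*(-29)) = 8*(-10 + 29) = 8*19 = 152)
I(Q) = 1
k(t) = 192 (k(t) = 40 + 152 = 192)
(k(-182) + I(-3*y(-2, -4))) - 32790 = (192 + 1) - 32790 = 193 - 32790 = -32597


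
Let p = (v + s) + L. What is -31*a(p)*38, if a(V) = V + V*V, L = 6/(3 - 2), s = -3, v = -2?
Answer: -2356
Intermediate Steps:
L = 6 (L = 6/1 = 6*1 = 6)
p = 1 (p = (-2 - 3) + 6 = -5 + 6 = 1)
a(V) = V + V²
-31*a(p)*38 = -31*(1 + 1)*38 = -31*2*38 = -62*38 = -2356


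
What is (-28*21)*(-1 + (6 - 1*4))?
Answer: -588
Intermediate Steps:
(-28*21)*(-1 + (6 - 1*4)) = -588*(-1 + (6 - 4)) = -588*(-1 + 2) = -588*1 = -588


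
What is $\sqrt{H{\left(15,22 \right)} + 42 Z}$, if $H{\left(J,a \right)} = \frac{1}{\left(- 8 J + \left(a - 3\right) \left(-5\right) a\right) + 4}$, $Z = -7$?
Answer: $\frac{i \sqrt{1430734390}}{2206} \approx 17.146 i$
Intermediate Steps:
$H{\left(J,a \right)} = \frac{1}{4 - 8 J + a \left(15 - 5 a\right)}$ ($H{\left(J,a \right)} = \frac{1}{\left(- 8 J + \left(-3 + a\right) \left(-5\right) a\right) + 4} = \frac{1}{\left(- 8 J + \left(15 - 5 a\right) a\right) + 4} = \frac{1}{\left(- 8 J + a \left(15 - 5 a\right)\right) + 4} = \frac{1}{4 - 8 J + a \left(15 - 5 a\right)}$)
$\sqrt{H{\left(15,22 \right)} + 42 Z} = \sqrt{- \frac{1}{-4 - 330 + 5 \cdot 22^{2} + 8 \cdot 15} + 42 \left(-7\right)} = \sqrt{- \frac{1}{-4 - 330 + 5 \cdot 484 + 120} - 294} = \sqrt{- \frac{1}{-4 - 330 + 2420 + 120} - 294} = \sqrt{- \frac{1}{2206} - 294} = \sqrt{- \frac{648565}{2206}} = \frac{i \sqrt{1430734390}}{2206}$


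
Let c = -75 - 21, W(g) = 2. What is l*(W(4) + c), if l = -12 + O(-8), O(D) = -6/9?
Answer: 3572/3 ≈ 1190.7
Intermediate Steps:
O(D) = -⅔ (O(D) = -6*⅑ = -⅔)
l = -38/3 (l = -12 - ⅔ = -38/3 ≈ -12.667)
c = -96
l*(W(4) + c) = -38*(2 - 96)/3 = -38/3*(-94) = 3572/3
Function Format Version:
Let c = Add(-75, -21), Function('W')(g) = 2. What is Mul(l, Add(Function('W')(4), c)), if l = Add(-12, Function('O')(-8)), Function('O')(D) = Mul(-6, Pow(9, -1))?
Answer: Rational(3572, 3) ≈ 1190.7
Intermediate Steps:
Function('O')(D) = Rational(-2, 3) (Function('O')(D) = Mul(-6, Rational(1, 9)) = Rational(-2, 3))
l = Rational(-38, 3) (l = Add(-12, Rational(-2, 3)) = Rational(-38, 3) ≈ -12.667)
c = -96
Mul(l, Add(Function('W')(4), c)) = Mul(Rational(-38, 3), Add(2, -96)) = Mul(Rational(-38, 3), -94) = Rational(3572, 3)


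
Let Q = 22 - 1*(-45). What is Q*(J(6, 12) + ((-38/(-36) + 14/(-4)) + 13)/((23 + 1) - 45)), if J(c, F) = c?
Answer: 69613/189 ≈ 368.32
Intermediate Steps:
Q = 67 (Q = 22 + 45 = 67)
Q*(J(6, 12) + ((-38/(-36) + 14/(-4)) + 13)/((23 + 1) - 45)) = 67*(6 + ((-38/(-36) + 14/(-4)) + 13)/((23 + 1) - 45)) = 67*(6 + ((-38*(-1/36) + 14*(-¼)) + 13)/(24 - 45)) = 67*(6 + ((19/18 - 7/2) + 13)/(-21)) = 67*(6 + (-22/9 + 13)*(-1/21)) = 67*(6 + (95/9)*(-1/21)) = 67*(6 - 95/189) = 67*(1039/189) = 69613/189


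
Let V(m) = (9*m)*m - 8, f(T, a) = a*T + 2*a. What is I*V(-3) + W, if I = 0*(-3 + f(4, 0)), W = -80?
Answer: -80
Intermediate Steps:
f(T, a) = 2*a + T*a (f(T, a) = T*a + 2*a = 2*a + T*a)
V(m) = -8 + 9*m² (V(m) = 9*m² - 8 = -8 + 9*m²)
I = 0 (I = 0*(-3 + 0*(2 + 4)) = 0*(-3 + 0*6) = 0*(-3 + 0) = 0*(-3) = 0)
I*V(-3) + W = 0*(-8 + 9*(-3)²) - 80 = 0*(-8 + 9*9) - 80 = 0*(-8 + 81) - 80 = 0*73 - 80 = 0 - 80 = -80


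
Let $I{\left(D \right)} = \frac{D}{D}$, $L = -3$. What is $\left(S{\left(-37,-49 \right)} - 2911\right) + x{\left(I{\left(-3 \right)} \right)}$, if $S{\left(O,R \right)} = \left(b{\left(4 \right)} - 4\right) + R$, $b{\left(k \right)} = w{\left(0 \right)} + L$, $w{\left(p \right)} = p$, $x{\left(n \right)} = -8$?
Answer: $-2975$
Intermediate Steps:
$I{\left(D \right)} = 1$
$b{\left(k \right)} = -3$ ($b{\left(k \right)} = 0 - 3 = -3$)
$S{\left(O,R \right)} = -7 + R$ ($S{\left(O,R \right)} = \left(-3 - 4\right) + R = -7 + R$)
$\left(S{\left(-37,-49 \right)} - 2911\right) + x{\left(I{\left(-3 \right)} \right)} = \left(\left(-7 - 49\right) - 2911\right) - 8 = \left(-56 - 2911\right) - 8 = -2967 - 8 = -2975$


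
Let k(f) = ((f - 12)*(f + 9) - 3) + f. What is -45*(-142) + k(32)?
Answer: 7239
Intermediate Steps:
k(f) = -3 + f + (-12 + f)*(9 + f) (k(f) = ((-12 + f)*(9 + f) - 3) + f = (-3 + (-12 + f)*(9 + f)) + f = -3 + f + (-12 + f)*(9 + f))
-45*(-142) + k(32) = -45*(-142) + (-111 + 32**2 - 2*32) = 6390 + (-111 + 1024 - 64) = 6390 + 849 = 7239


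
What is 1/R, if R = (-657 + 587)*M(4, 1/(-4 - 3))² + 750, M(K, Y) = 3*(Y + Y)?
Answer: 7/4890 ≈ 0.0014315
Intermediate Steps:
M(K, Y) = 6*Y (M(K, Y) = 3*(2*Y) = 6*Y)
R = 4890/7 (R = (-657 + 587)*(6/(-4 - 3))² + 750 = -70*(6/(-7))² + 750 = -70*(6*(-⅐))² + 750 = -70*(-6/7)² + 750 = -70*36/49 + 750 = -360/7 + 750 = 4890/7 ≈ 698.57)
1/R = 1/(4890/7) = 7/4890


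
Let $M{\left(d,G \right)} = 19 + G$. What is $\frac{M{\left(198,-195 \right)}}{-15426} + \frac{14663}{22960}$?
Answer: $\frac{115116199}{177090480} \approx 0.65004$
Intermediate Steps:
$\frac{M{\left(198,-195 \right)}}{-15426} + \frac{14663}{22960} = \frac{19 - 195}{-15426} + \frac{14663}{22960} = \left(-176\right) \left(- \frac{1}{15426}\right) + 14663 \cdot \frac{1}{22960} = \frac{88}{7713} + \frac{14663}{22960} = \frac{115116199}{177090480}$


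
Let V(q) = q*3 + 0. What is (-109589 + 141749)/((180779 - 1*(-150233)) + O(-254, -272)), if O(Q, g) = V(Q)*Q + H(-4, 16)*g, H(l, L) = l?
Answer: 670/10951 ≈ 0.061182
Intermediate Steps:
V(q) = 3*q (V(q) = 3*q + 0 = 3*q)
O(Q, g) = -4*g + 3*Q² (O(Q, g) = (3*Q)*Q - 4*g = 3*Q² - 4*g = -4*g + 3*Q²)
(-109589 + 141749)/((180779 - 1*(-150233)) + O(-254, -272)) = (-109589 + 141749)/((180779 - 1*(-150233)) + (-4*(-272) + 3*(-254)²)) = 32160/((180779 + 150233) + (1088 + 3*64516)) = 32160/(331012 + (1088 + 193548)) = 32160/(331012 + 194636) = 32160/525648 = 32160*(1/525648) = 670/10951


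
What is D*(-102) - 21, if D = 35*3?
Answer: -10731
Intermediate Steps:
D = 105
D*(-102) - 21 = 105*(-102) - 21 = -10710 - 21 = -10731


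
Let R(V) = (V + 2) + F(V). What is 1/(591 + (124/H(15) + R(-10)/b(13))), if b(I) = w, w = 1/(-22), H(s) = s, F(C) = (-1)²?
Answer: 15/11299 ≈ 0.0013276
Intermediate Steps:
F(C) = 1
w = -1/22 (w = 1*(-1/22) = -1/22 ≈ -0.045455)
b(I) = -1/22
R(V) = 3 + V (R(V) = (V + 2) + 1 = (2 + V) + 1 = 3 + V)
1/(591 + (124/H(15) + R(-10)/b(13))) = 1/(591 + (124/15 + (3 - 10)/(-1/22))) = 1/(591 + (124*(1/15) - 7*(-22))) = 1/(591 + (124/15 + 154)) = 1/(591 + 2434/15) = 1/(11299/15) = 15/11299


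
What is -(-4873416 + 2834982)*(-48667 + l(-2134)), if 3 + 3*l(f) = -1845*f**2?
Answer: -5709106534621872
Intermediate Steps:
l(f) = -1 - 615*f**2 (l(f) = -1 + (-1845*f**2)/3 = -1 - 615*f**2)
-(-4873416 + 2834982)*(-48667 + l(-2134)) = -(-4873416 + 2834982)*(-48667 + (-1 - 615*(-2134)**2)) = -(-2038434)*(-48667 + (-1 - 615*4553956)) = -(-2038434)*(-48667 + (-1 - 2800682940)) = -(-2038434)*(-48667 - 2800682941) = -(-2038434)*(-2800731608) = -1*5709106534621872 = -5709106534621872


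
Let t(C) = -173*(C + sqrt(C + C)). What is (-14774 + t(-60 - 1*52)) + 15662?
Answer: 20264 - 692*I*sqrt(14) ≈ 20264.0 - 2589.2*I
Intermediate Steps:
t(C) = -173*C - 173*sqrt(2)*sqrt(C) (t(C) = -173*(C + sqrt(2*C)) = -173*(C + sqrt(2)*sqrt(C)) = -173*C - 173*sqrt(2)*sqrt(C))
(-14774 + t(-60 - 1*52)) + 15662 = (-14774 + (-173*(-60 - 1*52) - 173*sqrt(2)*sqrt(-60 - 1*52))) + 15662 = (-14774 + (-173*(-60 - 52) - 173*sqrt(2)*sqrt(-60 - 52))) + 15662 = (-14774 + (-173*(-112) - 173*sqrt(2)*sqrt(-112))) + 15662 = (-14774 + (19376 - 173*sqrt(2)*4*I*sqrt(7))) + 15662 = (-14774 + (19376 - 692*I*sqrt(14))) + 15662 = (4602 - 692*I*sqrt(14)) + 15662 = 20264 - 692*I*sqrt(14)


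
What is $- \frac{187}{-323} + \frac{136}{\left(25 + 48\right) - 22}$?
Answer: $\frac{185}{57} \approx 3.2456$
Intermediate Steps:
$- \frac{187}{-323} + \frac{136}{\left(25 + 48\right) - 22} = \left(-187\right) \left(- \frac{1}{323}\right) + \frac{136}{73 - 22} = \frac{11}{19} + \frac{136}{51} = \frac{11}{19} + 136 \cdot \frac{1}{51} = \frac{11}{19} + \frac{8}{3} = \frac{185}{57}$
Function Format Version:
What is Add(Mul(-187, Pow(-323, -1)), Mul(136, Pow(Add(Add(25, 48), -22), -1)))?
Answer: Rational(185, 57) ≈ 3.2456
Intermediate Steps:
Add(Mul(-187, Pow(-323, -1)), Mul(136, Pow(Add(Add(25, 48), -22), -1))) = Add(Mul(-187, Rational(-1, 323)), Mul(136, Pow(Add(73, -22), -1))) = Add(Rational(11, 19), Mul(136, Pow(51, -1))) = Add(Rational(11, 19), Mul(136, Rational(1, 51))) = Add(Rational(11, 19), Rational(8, 3)) = Rational(185, 57)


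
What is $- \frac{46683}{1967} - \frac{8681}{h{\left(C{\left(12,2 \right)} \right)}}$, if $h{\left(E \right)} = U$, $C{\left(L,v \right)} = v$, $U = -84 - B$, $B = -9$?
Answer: $\frac{1939186}{21075} \approx 92.014$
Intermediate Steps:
$U = -75$ ($U = -84 - -9 = -84 + 9 = -75$)
$h{\left(E \right)} = -75$
$- \frac{46683}{1967} - \frac{8681}{h{\left(C{\left(12,2 \right)} \right)}} = - \frac{46683}{1967} - \frac{8681}{-75} = \left(-46683\right) \frac{1}{1967} - - \frac{8681}{75} = - \frac{6669}{281} + \frac{8681}{75} = \frac{1939186}{21075}$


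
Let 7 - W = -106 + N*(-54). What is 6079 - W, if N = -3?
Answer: 6128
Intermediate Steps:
W = -49 (W = 7 - (-106 - 3*(-54)) = 7 - (-106 + 162) = 7 - 1*56 = 7 - 56 = -49)
6079 - W = 6079 - 1*(-49) = 6079 + 49 = 6128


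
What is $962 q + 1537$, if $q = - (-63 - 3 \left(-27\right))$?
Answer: $-15779$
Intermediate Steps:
$q = -18$ ($q = - (-63 - -81) = - (-63 + 81) = \left(-1\right) 18 = -18$)
$962 q + 1537 = 962 \left(-18\right) + 1537 = -17316 + 1537 = -15779$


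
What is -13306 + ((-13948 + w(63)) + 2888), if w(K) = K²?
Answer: -20397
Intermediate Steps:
-13306 + ((-13948 + w(63)) + 2888) = -13306 + ((-13948 + 63²) + 2888) = -13306 + ((-13948 + 3969) + 2888) = -13306 + (-9979 + 2888) = -13306 - 7091 = -20397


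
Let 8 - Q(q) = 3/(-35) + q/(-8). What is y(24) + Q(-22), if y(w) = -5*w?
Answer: -16053/140 ≈ -114.66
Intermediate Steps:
Q(q) = 283/35 + q/8 (Q(q) = 8 - (3/(-35) + q/(-8)) = 8 - (3*(-1/35) + q*(-⅛)) = 8 - (-3/35 - q/8) = 8 + (3/35 + q/8) = 283/35 + q/8)
y(24) + Q(-22) = -5*24 + (283/35 + (⅛)*(-22)) = -120 + (283/35 - 11/4) = -120 + 747/140 = -16053/140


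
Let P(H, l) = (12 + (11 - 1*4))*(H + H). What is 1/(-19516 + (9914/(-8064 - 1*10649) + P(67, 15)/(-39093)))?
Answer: -731547309/14277312493744 ≈ -5.1238e-5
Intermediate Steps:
P(H, l) = 38*H (P(H, l) = (12 + (11 - 4))*(2*H) = (12 + 7)*(2*H) = 19*(2*H) = 38*H)
1/(-19516 + (9914/(-8064 - 1*10649) + P(67, 15)/(-39093))) = 1/(-19516 + (9914/(-8064 - 1*10649) + (38*67)/(-39093))) = 1/(-19516 + (9914/(-8064 - 10649) + 2546*(-1/39093))) = 1/(-19516 + (9914/(-18713) - 2546/39093)) = 1/(-19516 + (9914*(-1/18713) - 2546/39093)) = 1/(-19516 + (-9914/18713 - 2546/39093)) = 1/(-19516 - 435211300/731547309) = 1/(-14277312493744/731547309) = -731547309/14277312493744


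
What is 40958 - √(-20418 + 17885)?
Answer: 40958 - I*√2533 ≈ 40958.0 - 50.329*I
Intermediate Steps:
40958 - √(-20418 + 17885) = 40958 - √(-2533) = 40958 - I*√2533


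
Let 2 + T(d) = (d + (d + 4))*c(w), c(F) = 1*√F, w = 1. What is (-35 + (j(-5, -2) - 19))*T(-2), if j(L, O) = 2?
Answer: 104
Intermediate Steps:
c(F) = √F
T(d) = 2 + 2*d (T(d) = -2 + (d + (d + 4))*√1 = -2 + (d + (4 + d))*1 = -2 + (4 + 2*d)*1 = -2 + (4 + 2*d) = 2 + 2*d)
(-35 + (j(-5, -2) - 19))*T(-2) = (-35 + (2 - 19))*(2 + 2*(-2)) = (-35 - 17)*(2 - 4) = -52*(-2) = 104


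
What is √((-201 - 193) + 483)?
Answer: √89 ≈ 9.4340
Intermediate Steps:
√((-201 - 193) + 483) = √(-394 + 483) = √89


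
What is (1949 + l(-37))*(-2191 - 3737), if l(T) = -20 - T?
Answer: -11654448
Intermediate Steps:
(1949 + l(-37))*(-2191 - 3737) = (1949 + (-20 - 1*(-37)))*(-2191 - 3737) = (1949 + (-20 + 37))*(-5928) = (1949 + 17)*(-5928) = 1966*(-5928) = -11654448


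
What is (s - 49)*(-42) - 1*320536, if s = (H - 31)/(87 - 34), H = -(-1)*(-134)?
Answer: -16872404/53 ≈ -3.1835e+5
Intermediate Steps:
H = -134 (H = -1*134 = -134)
s = -165/53 (s = (-134 - 31)/(87 - 34) = -165/53 ≈ -3.1132)
(s - 49)*(-42) - 1*320536 = (-165/53 - 49)*(-42) - 1*320536 = -2762/53*(-42) - 320536 = 116004/53 - 320536 = -16872404/53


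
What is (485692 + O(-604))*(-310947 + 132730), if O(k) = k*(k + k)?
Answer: -216591397308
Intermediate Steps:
O(k) = 2*k² (O(k) = k*(2*k) = 2*k²)
(485692 + O(-604))*(-310947 + 132730) = (485692 + 2*(-604)²)*(-310947 + 132730) = (485692 + 2*364816)*(-178217) = (485692 + 729632)*(-178217) = 1215324*(-178217) = -216591397308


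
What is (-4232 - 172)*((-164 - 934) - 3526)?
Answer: 20364096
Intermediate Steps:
(-4232 - 172)*((-164 - 934) - 3526) = -4404*(-1098 - 3526) = -4404*(-4624) = 20364096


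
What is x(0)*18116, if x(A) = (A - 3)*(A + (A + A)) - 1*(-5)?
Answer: 90580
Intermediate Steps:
x(A) = 5 + 3*A*(-3 + A) (x(A) = (-3 + A)*(A + 2*A) + 5 = (-3 + A)*(3*A) + 5 = 3*A*(-3 + A) + 5 = 5 + 3*A*(-3 + A))
x(0)*18116 = (5 - 9*0 + 3*0²)*18116 = (5 + 0 + 3*0)*18116 = (5 + 0 + 0)*18116 = 5*18116 = 90580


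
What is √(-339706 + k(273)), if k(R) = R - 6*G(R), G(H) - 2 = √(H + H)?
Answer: √(-339445 - 6*√546) ≈ 582.74*I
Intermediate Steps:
G(H) = 2 + √2*√H (G(H) = 2 + √(H + H) = 2 + √(2*H) = 2 + √2*√H)
k(R) = -12 + R - 6*√2*√R (k(R) = R - 6*(2 + √2*√R) = R + (-12 - 6*√2*√R) = -12 + R - 6*√2*√R)
√(-339706 + k(273)) = √(-339706 + (-12 + 273 - 6*√2*√273)) = √(-339706 + (-12 + 273 - 6*√546)) = √(-339706 + (261 - 6*√546)) = √(-339445 - 6*√546)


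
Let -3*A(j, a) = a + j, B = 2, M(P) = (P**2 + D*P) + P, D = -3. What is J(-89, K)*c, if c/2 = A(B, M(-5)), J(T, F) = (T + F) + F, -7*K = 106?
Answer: 61790/21 ≈ 2942.4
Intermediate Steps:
K = -106/7 (K = -1/7*106 = -106/7 ≈ -15.143)
M(P) = P**2 - 2*P (M(P) = (P**2 - 3*P) + P = P**2 - 2*P)
A(j, a) = -a/3 - j/3 (A(j, a) = -(a + j)/3 = -a/3 - j/3)
J(T, F) = T + 2*F (J(T, F) = (F + T) + F = T + 2*F)
c = -74/3 (c = 2*(-(-5)*(-2 - 5)/3 - 1/3*2) = 2*(-(-5)*(-7)/3 - 2/3) = 2*(-1/3*35 - 2/3) = 2*(-35/3 - 2/3) = 2*(-37/3) = -74/3 ≈ -24.667)
J(-89, K)*c = (-89 + 2*(-106/7))*(-74/3) = (-89 - 212/7)*(-74/3) = -835/7*(-74/3) = 61790/21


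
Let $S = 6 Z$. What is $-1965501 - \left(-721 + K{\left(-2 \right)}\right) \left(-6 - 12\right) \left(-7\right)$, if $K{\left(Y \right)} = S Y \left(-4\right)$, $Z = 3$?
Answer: $-1892799$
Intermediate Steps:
$S = 18$ ($S = 6 \cdot 3 = 18$)
$K{\left(Y \right)} = - 72 Y$ ($K{\left(Y \right)} = 18 Y \left(-4\right) = - 72 Y$)
$-1965501 - \left(-721 + K{\left(-2 \right)}\right) \left(-6 - 12\right) \left(-7\right) = -1965501 - \left(-721 - -144\right) \left(-6 - 12\right) \left(-7\right) = -1965501 - \left(-721 + 144\right) \left(\left(-18\right) \left(-7\right)\right) = -1965501 - \left(-577\right) 126 = -1965501 - -72702 = -1965501 + 72702 = -1892799$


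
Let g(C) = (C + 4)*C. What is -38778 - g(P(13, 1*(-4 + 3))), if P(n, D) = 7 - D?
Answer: -38874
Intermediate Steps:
g(C) = C*(4 + C) (g(C) = (4 + C)*C = C*(4 + C))
-38778 - g(P(13, 1*(-4 + 3))) = -38778 - (7 - (-4 + 3))*(4 + (7 - (-4 + 3))) = -38778 - (7 - (-1))*(4 + (7 - (-1))) = -38778 - (7 - 1*(-1))*(4 + (7 - 1*(-1))) = -38778 - (7 + 1)*(4 + (7 + 1)) = -38778 - 8*(4 + 8) = -38778 - 8*12 = -38778 - 1*96 = -38778 - 96 = -38874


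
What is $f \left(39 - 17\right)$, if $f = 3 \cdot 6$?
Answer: $396$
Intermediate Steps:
$f = 18$
$f \left(39 - 17\right) = 18 \left(39 - 17\right) = 18 \cdot 22 = 396$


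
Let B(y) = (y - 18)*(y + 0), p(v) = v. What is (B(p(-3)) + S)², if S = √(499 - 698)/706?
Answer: 1978292285/498436 + 63*I*√199/353 ≈ 3969.0 + 2.5176*I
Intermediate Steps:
S = I*√199/706 (S = √(-199)*(1/706) = (I*√199)*(1/706) = I*√199/706 ≈ 0.019981*I)
B(y) = y*(-18 + y) (B(y) = (-18 + y)*y = y*(-18 + y))
(B(p(-3)) + S)² = (-3*(-18 - 3) + I*√199/706)² = (-3*(-21) + I*√199/706)² = (63 + I*√199/706)²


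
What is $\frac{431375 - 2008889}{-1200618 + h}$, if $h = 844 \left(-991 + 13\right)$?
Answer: $\frac{262919}{337675} \approx 0.77862$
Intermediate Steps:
$h = -825432$ ($h = 844 \left(-978\right) = -825432$)
$\frac{431375 - 2008889}{-1200618 + h} = \frac{431375 - 2008889}{-1200618 - 825432} = - \frac{1577514}{-2026050} = \left(-1577514\right) \left(- \frac{1}{2026050}\right) = \frac{262919}{337675}$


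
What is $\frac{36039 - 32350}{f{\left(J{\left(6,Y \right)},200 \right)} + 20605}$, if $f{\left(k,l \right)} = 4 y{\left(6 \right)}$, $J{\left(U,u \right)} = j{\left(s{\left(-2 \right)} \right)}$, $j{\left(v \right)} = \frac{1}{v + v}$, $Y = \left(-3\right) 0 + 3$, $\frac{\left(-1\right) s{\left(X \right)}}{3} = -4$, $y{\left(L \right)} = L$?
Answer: $\frac{527}{2947} \approx 0.17883$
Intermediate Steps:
$s{\left(X \right)} = 12$ ($s{\left(X \right)} = \left(-3\right) \left(-4\right) = 12$)
$Y = 3$ ($Y = 0 + 3 = 3$)
$j{\left(v \right)} = \frac{1}{2 v}$
$J{\left(U,u \right)} = \frac{1}{24}$ ($J{\left(U,u \right)} = \frac{1}{2 \cdot 12} = \frac{1}{2} \cdot \frac{1}{12} = \frac{1}{24}$)
$f{\left(k,l \right)} = 24$ ($f{\left(k,l \right)} = 4 \cdot 6 = 24$)
$\frac{36039 - 32350}{f{\left(J{\left(6,Y \right)},200 \right)} + 20605} = \frac{36039 - 32350}{24 + 20605} = \frac{3689}{20629} = 3689 \cdot \frac{1}{20629} = \frac{527}{2947}$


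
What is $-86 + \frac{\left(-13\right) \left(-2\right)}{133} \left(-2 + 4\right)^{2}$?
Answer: $- \frac{11334}{133} \approx -85.218$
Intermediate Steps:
$-86 + \frac{\left(-13\right) \left(-2\right)}{133} \left(-2 + 4\right)^{2} = -86 + 26 \cdot \frac{1}{133} \cdot 2^{2} = -86 + \frac{26}{133} \cdot 4 = -86 + \frac{104}{133} = - \frac{11334}{133}$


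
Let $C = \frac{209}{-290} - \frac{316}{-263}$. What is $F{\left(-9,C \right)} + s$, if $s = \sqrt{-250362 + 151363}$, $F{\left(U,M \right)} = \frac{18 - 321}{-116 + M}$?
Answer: $\frac{23109810}{8810647} + i \sqrt{98999} \approx 2.6229 + 314.64 i$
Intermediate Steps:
$C = \frac{36673}{76270}$ ($C = 209 \left(- \frac{1}{290}\right) - - \frac{316}{263} = - \frac{209}{290} + \frac{316}{263} = \frac{36673}{76270} \approx 0.48083$)
$F{\left(U,M \right)} = - \frac{303}{-116 + M}$
$s = i \sqrt{98999}$ ($s = \sqrt{-98999} = i \sqrt{98999} \approx 314.64 i$)
$F{\left(-9,C \right)} + s = - \frac{303}{-116 + \frac{36673}{76270}} + i \sqrt{98999} = - \frac{303}{- \frac{8810647}{76270}} + i \sqrt{98999} = \left(-303\right) \left(- \frac{76270}{8810647}\right) + i \sqrt{98999} = \frac{23109810}{8810647} + i \sqrt{98999}$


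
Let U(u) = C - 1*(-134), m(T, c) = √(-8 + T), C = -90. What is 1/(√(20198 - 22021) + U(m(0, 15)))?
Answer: 44/3759 - I*√1823/3759 ≈ 0.011705 - 0.011358*I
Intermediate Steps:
U(u) = 44 (U(u) = -90 - 1*(-134) = -90 + 134 = 44)
1/(√(20198 - 22021) + U(m(0, 15))) = 1/(√(20198 - 22021) + 44) = 1/(√(-1823) + 44) = 1/(I*√1823 + 44) = 1/(44 + I*√1823)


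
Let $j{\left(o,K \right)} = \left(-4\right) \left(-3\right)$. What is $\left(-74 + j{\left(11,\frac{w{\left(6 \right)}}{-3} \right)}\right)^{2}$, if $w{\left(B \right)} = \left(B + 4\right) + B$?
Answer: $3844$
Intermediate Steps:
$w{\left(B \right)} = 4 + 2 B$ ($w{\left(B \right)} = \left(4 + B\right) + B = 4 + 2 B$)
$j{\left(o,K \right)} = 12$
$\left(-74 + j{\left(11,\frac{w{\left(6 \right)}}{-3} \right)}\right)^{2} = \left(-74 + 12\right)^{2} = \left(-62\right)^{2} = 3844$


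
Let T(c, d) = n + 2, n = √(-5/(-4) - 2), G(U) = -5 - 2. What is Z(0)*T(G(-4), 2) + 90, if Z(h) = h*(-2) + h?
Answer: 90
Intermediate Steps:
G(U) = -7
n = I*√3/2 (n = √(-5*(-¼) - 2) = √(5/4 - 2) = √(-¾) = I*√3/2 ≈ 0.86602*I)
T(c, d) = 2 + I*√3/2 (T(c, d) = I*√3/2 + 2 = 2 + I*√3/2)
Z(h) = -h (Z(h) = -2*h + h = -h)
Z(0)*T(G(-4), 2) + 90 = (-1*0)*(2 + I*√3/2) + 90 = 0*(2 + I*√3/2) + 90 = 0 + 90 = 90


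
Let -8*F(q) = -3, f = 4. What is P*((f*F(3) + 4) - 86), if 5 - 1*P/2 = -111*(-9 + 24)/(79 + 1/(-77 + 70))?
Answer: -33635/8 ≈ -4204.4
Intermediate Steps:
F(q) = 3/8 (F(q) = -⅛*(-3) = 3/8)
P = 4805/92 (P = 10 - (-222)/((79 + 1/(-77 + 70))/(-9 + 24)) = 10 - (-222)/((79 + 1/(-7))/15) = 10 - (-222)/((79 - ⅐)*(1/15)) = 10 - (-222)/((552/7)*(1/15)) = 10 - (-222)/184/35 = 10 - (-222)*35/184 = 10 - 2*(-3885/184) = 10 + 3885/92 = 4805/92 ≈ 52.228)
P*((f*F(3) + 4) - 86) = 4805*((4*(3/8) + 4) - 86)/92 = 4805*((3/2 + 4) - 86)/92 = 4805*(11/2 - 86)/92 = (4805/92)*(-161/2) = -33635/8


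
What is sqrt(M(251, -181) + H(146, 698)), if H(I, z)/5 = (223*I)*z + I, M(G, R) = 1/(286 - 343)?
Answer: sqrt(369177859293)/57 ≈ 10660.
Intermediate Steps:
M(G, R) = -1/57 (M(G, R) = 1/(-57) = -1/57)
H(I, z) = 5*I + 1115*I*z (H(I, z) = 5*((223*I)*z + I) = 5*(223*I*z + I) = 5*(I + 223*I*z) = 5*I + 1115*I*z)
sqrt(M(251, -181) + H(146, 698)) = sqrt(-1/57 + 5*146*(1 + 223*698)) = sqrt(-1/57 + 5*146*(1 + 155654)) = sqrt(-1/57 + 5*146*155655) = sqrt(-1/57 + 113628150) = sqrt(6476804549/57) = sqrt(369177859293)/57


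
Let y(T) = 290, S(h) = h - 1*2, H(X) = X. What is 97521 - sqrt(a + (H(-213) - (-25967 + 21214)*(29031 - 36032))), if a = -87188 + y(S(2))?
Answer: 97521 - 4*I*sqrt(2085179) ≈ 97521.0 - 5776.1*I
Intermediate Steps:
S(h) = -2 + h (S(h) = h - 2 = -2 + h)
a = -86898 (a = -87188 + 290 = -86898)
97521 - sqrt(a + (H(-213) - (-25967 + 21214)*(29031 - 36032))) = 97521 - sqrt(-86898 + (-213 - (-25967 + 21214)*(29031 - 36032))) = 97521 - sqrt(-86898 + (-213 - (-4753)*(-7001))) = 97521 - sqrt(-86898 + (-213 - 1*33275753)) = 97521 - sqrt(-86898 + (-213 - 33275753)) = 97521 - sqrt(-86898 - 33275966) = 97521 - sqrt(-33362864) = 97521 - 4*I*sqrt(2085179)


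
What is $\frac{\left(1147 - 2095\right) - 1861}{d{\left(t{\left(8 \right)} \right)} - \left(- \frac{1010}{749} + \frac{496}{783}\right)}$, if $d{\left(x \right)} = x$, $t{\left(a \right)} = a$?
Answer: $- \frac{1647385803}{5111062} \approx -322.32$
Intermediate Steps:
$\frac{\left(1147 - 2095\right) - 1861}{d{\left(t{\left(8 \right)} \right)} - \left(- \frac{1010}{749} + \frac{496}{783}\right)} = \frac{\left(1147 - 2095\right) - 1861}{8 - \left(- \frac{1010}{749} + \frac{496}{783}\right)} = \frac{-948 - 1861}{8 - - \frac{419326}{586467}} = - \frac{2809}{8 + \left(\frac{1010}{749} - \frac{496}{783}\right)} = - \frac{2809}{8 + \frac{419326}{586467}} = - \frac{2809}{\frac{5111062}{586467}} = \left(-2809\right) \frac{586467}{5111062} = - \frac{1647385803}{5111062}$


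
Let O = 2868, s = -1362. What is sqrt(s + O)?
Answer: sqrt(1506) ≈ 38.807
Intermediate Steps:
sqrt(s + O) = sqrt(-1362 + 2868) = sqrt(1506)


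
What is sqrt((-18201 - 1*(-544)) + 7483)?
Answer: I*sqrt(10174) ≈ 100.87*I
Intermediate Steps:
sqrt((-18201 - 1*(-544)) + 7483) = sqrt((-18201 + 544) + 7483) = sqrt(-17657 + 7483) = sqrt(-10174) = I*sqrt(10174)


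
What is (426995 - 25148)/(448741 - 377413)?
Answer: 133949/23776 ≈ 5.6338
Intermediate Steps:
(426995 - 25148)/(448741 - 377413) = 401847/71328 = 401847*(1/71328) = 133949/23776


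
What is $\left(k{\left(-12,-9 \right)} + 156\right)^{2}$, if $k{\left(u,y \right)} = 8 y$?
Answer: $7056$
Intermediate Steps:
$\left(k{\left(-12,-9 \right)} + 156\right)^{2} = \left(8 \left(-9\right) + 156\right)^{2} = \left(-72 + 156\right)^{2} = 84^{2} = 7056$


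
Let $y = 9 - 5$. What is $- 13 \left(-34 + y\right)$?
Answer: $390$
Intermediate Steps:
$y = 4$
$- 13 \left(-34 + y\right) = - 13 \left(-34 + 4\right) = \left(-13\right) \left(-30\right) = 390$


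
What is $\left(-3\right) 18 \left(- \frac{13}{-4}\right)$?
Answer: $- \frac{351}{2} \approx -175.5$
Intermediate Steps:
$\left(-3\right) 18 \left(- \frac{13}{-4}\right) = - 54 \left(\left(-13\right) \left(- \frac{1}{4}\right)\right) = \left(-54\right) \frac{13}{4} = - \frac{351}{2}$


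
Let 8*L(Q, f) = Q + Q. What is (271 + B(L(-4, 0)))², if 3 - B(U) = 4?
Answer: 72900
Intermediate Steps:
L(Q, f) = Q/4 (L(Q, f) = (Q + Q)/8 = (2*Q)/8 = Q/4)
B(U) = -1 (B(U) = 3 - 1*4 = 3 - 4 = -1)
(271 + B(L(-4, 0)))² = (271 - 1)² = 270² = 72900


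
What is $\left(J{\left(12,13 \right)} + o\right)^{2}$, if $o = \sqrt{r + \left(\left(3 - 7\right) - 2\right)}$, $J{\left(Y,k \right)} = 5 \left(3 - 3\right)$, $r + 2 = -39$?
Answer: $-47$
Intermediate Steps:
$r = -41$ ($r = -2 - 39 = -41$)
$J{\left(Y,k \right)} = 0$ ($J{\left(Y,k \right)} = 5 \cdot 0 = 0$)
$o = i \sqrt{47}$ ($o = \sqrt{-41 + \left(\left(3 - 7\right) - 2\right)} = \sqrt{-41 - 6} = \sqrt{-47} = i \sqrt{47} \approx 6.8557 i$)
$\left(J{\left(12,13 \right)} + o\right)^{2} = \left(0 + i \sqrt{47}\right)^{2} = \left(i \sqrt{47}\right)^{2} = -47$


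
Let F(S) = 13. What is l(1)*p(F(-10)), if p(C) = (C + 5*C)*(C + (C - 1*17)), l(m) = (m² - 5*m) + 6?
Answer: 1404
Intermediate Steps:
l(m) = 6 + m² - 5*m
p(C) = 6*C*(-17 + 2*C) (p(C) = (6*C)*(C + (C - 17)) = (6*C)*(C + (-17 + C)) = (6*C)*(-17 + 2*C) = 6*C*(-17 + 2*C))
l(1)*p(F(-10)) = (6 + 1² - 5*1)*(6*13*(-17 + 2*13)) = (6 + 1 - 5)*(6*13*(-17 + 26)) = 2*(6*13*9) = 2*702 = 1404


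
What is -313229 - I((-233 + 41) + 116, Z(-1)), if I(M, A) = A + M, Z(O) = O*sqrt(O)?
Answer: -313153 + I ≈ -3.1315e+5 + 1.0*I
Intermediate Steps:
Z(O) = O**(3/2)
-313229 - I((-233 + 41) + 116, Z(-1)) = -313229 - ((-1)**(3/2) + ((-233 + 41) + 116)) = -313229 - (-I + (-192 + 116)) = -313229 - (-I - 76) = -313229 - (-76 - I) = -313229 + (76 + I) = -313153 + I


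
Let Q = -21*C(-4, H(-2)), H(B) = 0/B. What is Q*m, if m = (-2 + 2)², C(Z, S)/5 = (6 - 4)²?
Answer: 0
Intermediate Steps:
H(B) = 0
C(Z, S) = 20 (C(Z, S) = 5*(6 - 4)² = 5*2² = 5*4 = 20)
Q = -420 (Q = -21*20 = -420)
m = 0 (m = 0² = 0)
Q*m = -420*0 = 0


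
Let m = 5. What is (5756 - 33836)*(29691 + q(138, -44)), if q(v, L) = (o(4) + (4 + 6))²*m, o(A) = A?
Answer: -861241680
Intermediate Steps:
q(v, L) = 980 (q(v, L) = (4 + (4 + 6))²*5 = (4 + 10)²*5 = 14²*5 = 196*5 = 980)
(5756 - 33836)*(29691 + q(138, -44)) = (5756 - 33836)*(29691 + 980) = -28080*30671 = -861241680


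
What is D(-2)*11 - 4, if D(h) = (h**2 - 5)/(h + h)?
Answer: -5/4 ≈ -1.2500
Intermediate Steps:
D(h) = (-5 + h**2)/(2*h) (D(h) = (-5 + h**2)/((2*h)) = (-5 + h**2)*(1/(2*h)) = (-5 + h**2)/(2*h))
D(-2)*11 - 4 = ((1/2)*(-5 + (-2)**2)/(-2))*11 - 4 = ((1/2)*(-1/2)*(-5 + 4))*11 - 4 = ((1/2)*(-1/2)*(-1))*11 - 4 = (1/4)*11 - 4 = 11/4 - 4 = -5/4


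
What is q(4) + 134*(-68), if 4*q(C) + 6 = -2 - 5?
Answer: -36461/4 ≈ -9115.3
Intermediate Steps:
q(C) = -13/4 (q(C) = -3/2 + (-2 - 5)/4 = -3/2 + (¼)*(-7) = -3/2 - 7/4 = -13/4)
q(4) + 134*(-68) = -13/4 + 134*(-68) = -13/4 - 9112 = -36461/4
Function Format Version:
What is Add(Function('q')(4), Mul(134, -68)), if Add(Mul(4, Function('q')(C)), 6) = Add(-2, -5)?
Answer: Rational(-36461, 4) ≈ -9115.3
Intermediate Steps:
Function('q')(C) = Rational(-13, 4) (Function('q')(C) = Add(Rational(-3, 2), Mul(Rational(1, 4), Add(-2, -5))) = Add(Rational(-3, 2), Mul(Rational(1, 4), -7)) = Add(Rational(-3, 2), Rational(-7, 4)) = Rational(-13, 4))
Add(Function('q')(4), Mul(134, -68)) = Add(Rational(-13, 4), Mul(134, -68)) = Add(Rational(-13, 4), -9112) = Rational(-36461, 4)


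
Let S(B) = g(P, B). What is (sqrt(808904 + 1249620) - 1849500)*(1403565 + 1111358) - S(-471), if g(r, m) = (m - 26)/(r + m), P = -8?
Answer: -2227996692391997/479 + 5029846*sqrt(514631) ≈ -4.6477e+12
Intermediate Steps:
g(r, m) = (-26 + m)/(m + r)
S(B) = (-26 + B)/(-8 + B) (S(B) = (-26 + B)/(B - 8) = (-26 + B)/(-8 + B))
(sqrt(808904 + 1249620) - 1849500)*(1403565 + 1111358) - S(-471) = (sqrt(808904 + 1249620) - 1849500)*(1403565 + 1111358) - (-26 - 471)/(-8 - 471) = (sqrt(2058524) - 1849500)*2514923 - (-497)/(-479) = (2*sqrt(514631) - 1849500)*2514923 - (-1)*(-497)/479 = (-1849500 + 2*sqrt(514631))*2514923 - 1*497/479 = (-4651350088500 + 5029846*sqrt(514631)) - 497/479 = -2227996692391997/479 + 5029846*sqrt(514631)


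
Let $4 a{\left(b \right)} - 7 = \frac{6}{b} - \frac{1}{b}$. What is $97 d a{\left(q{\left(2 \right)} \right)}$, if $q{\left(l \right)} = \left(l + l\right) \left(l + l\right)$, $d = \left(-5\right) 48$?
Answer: $- \frac{170235}{4} \approx -42559.0$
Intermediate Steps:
$d = -240$
$q{\left(l \right)} = 4 l^{2}$ ($q{\left(l \right)} = 2 l 2 l = 4 l^{2}$)
$a{\left(b \right)} = \frac{7}{4} + \frac{5}{4 b}$ ($a{\left(b \right)} = \frac{7}{4} + \frac{\frac{6}{b} - \frac{1}{b}}{4} = \frac{7}{4} + \frac{5 \frac{1}{b}}{4} = \frac{7}{4} + \frac{5}{4 b}$)
$97 d a{\left(q{\left(2 \right)} \right)} = 97 \left(-240\right) \frac{5 + 7 \cdot 4 \cdot 2^{2}}{4 \cdot 4 \cdot 2^{2}} = - 23280 \frac{5 + 7 \cdot 4 \cdot 4}{4 \cdot 4 \cdot 4} = - 23280 \frac{5 + 7 \cdot 16}{4 \cdot 16} = - 23280 \cdot \frac{1}{4} \cdot \frac{1}{16} \left(5 + 112\right) = - 23280 \cdot \frac{1}{4} \cdot \frac{1}{16} \cdot 117 = \left(-23280\right) \frac{117}{64} = - \frac{170235}{4}$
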